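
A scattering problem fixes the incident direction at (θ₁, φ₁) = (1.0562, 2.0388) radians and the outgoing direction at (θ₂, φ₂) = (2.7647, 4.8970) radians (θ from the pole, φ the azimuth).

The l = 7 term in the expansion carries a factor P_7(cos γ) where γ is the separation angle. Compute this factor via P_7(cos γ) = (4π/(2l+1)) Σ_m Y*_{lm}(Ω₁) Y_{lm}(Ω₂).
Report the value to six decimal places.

0.097198

Summing Y*_{l m}(θ₁,φ₁)·Y_{l m}(θ₂,φ₂) over m ∈ [−7, 7]; prefactor 4π/(2·7+1) = 0.837758:
  [-7]  conj(Y_{7,-7})(Ω₁) = -0.02538 + 0.18768j ; Y_{7,-7}(Ω₂) = -0.00044 - 0.00013j ; Δ = 0.00003 - 0.00008j
  [-6]  conj(Y_{7,-6})(Ω₁) = 0.37858 - 0.13119j ; Y_{7,-6}(Ω₂) = 0.00193 - 0.00387j ; Δ = 0.00022 - 0.00172j
  [-5]  conj(Y_{7,-5})(Ω₁) = -0.28319 - 0.27417j ; Y_{7,-5}(Ω₂) = 0.02023 + 0.01531j ; Δ = -0.00153 - 0.00988j
  [-4]  conj(Y_{7,-4})(Ω₁) = -0.00918 + 0.02955j ; Y_{7,-4}(Ω₂) = -0.07628 + 0.06943j ; Δ = -0.00135 - 0.00289j
  [-3]  conj(Y_{7,-3})(Ω₁) = -0.33078 + 0.05569j ; Y_{7,-3}(Ω₂) = -0.15323 - 0.24778j ; Δ = 0.06448 + 0.07343j
  [-2]  conj(Y_{7,-2})(Ω₁) = 0.11264 + 0.15295j ; Y_{7,-2}(Ω₂) = 0.49221 - 0.19047j ; Δ = 0.08458 + 0.05383j
  [-1]  conj(Y_{7,-1})(Ω₁) = -0.11923 + 0.23589j ; Y_{7,-1}(Ω₂) = 0.08177 + 0.43791j ; Δ = -0.11305 - 0.03292j
  [+0]  conj(Y_{7,0})(Ω₁) = 0.22647 + 0.00000j ; Y_{7,0}(Ω₂) = 0.21747 + 0.00000j ; Δ = 0.04925 + 0.00000j
  [+1]  conj(Y_{7,1})(Ω₁) = 0.11923 + 0.23589j ; Y_{7,1}(Ω₂) = -0.08177 + 0.43791j ; Δ = -0.11305 + 0.03292j
  [+2]  conj(Y_{7,2})(Ω₁) = 0.11264 - 0.15295j ; Y_{7,2}(Ω₂) = 0.49221 + 0.19047j ; Δ = 0.08458 - 0.05383j
  [+3]  conj(Y_{7,3})(Ω₁) = 0.33078 + 0.05569j ; Y_{7,3}(Ω₂) = 0.15323 - 0.24778j ; Δ = 0.06448 - 0.07343j
  [+4]  conj(Y_{7,4})(Ω₁) = -0.00918 - 0.02955j ; Y_{7,4}(Ω₂) = -0.07628 - 0.06943j ; Δ = -0.00135 + 0.00289j
  [+5]  conj(Y_{7,5})(Ω₁) = 0.28319 - 0.27417j ; Y_{7,5}(Ω₂) = -0.02023 + 0.01531j ; Δ = -0.00153 + 0.00988j
  [+6]  conj(Y_{7,6})(Ω₁) = 0.37858 + 0.13119j ; Y_{7,6}(Ω₂) = 0.00193 + 0.00387j ; Δ = 0.00022 + 0.00172j
  [+7]  conj(Y_{7,7})(Ω₁) = 0.02538 + 0.18768j ; Y_{7,7}(Ω₂) = 0.00044 - 0.00013j ; Δ = 0.00003 + 0.00008j
Total Σ_m = 0.11602 + 0.00000j. Multiply by 0.837758: 0.09720 + 0.00000j. P_7(cos γ) = 0.097198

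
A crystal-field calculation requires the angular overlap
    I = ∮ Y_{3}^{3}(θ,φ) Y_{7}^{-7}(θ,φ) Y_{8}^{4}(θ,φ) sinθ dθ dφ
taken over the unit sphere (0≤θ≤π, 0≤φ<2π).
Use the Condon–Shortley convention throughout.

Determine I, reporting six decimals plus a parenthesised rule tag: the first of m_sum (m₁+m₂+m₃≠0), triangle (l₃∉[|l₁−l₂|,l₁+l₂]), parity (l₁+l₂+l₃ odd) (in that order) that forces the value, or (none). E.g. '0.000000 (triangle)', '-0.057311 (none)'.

Checks pass: Σm=0; 18 even; l₃=8∈[4,10].
(2·3+1)(2·7+1)(2·8+1) = 1785
Δ: 2! 4! 12! / 19! → 1/5290740
sum: t=0:+1/7257600 t=1:−1/2073600 t=2:+1/7257600 = -1/4838400
3j²(3 7 8; 0 0 0) = Δ·Π!·Σ² = 252/20995  (sign -1)
sum: t=0:+1/22992076800 = 1/22992076800
3j²(3 7 8; 3 -7 4) = Δ·Π!·Σ² = 1/3876  (sign +1)
combine: 4πI² = 1785·252/20995·1/3876 = 441/79781
take √, sign -1: I = -0.02097320
No selection rule forces the value: the integral is nonzero (none).

-0.020973 (none)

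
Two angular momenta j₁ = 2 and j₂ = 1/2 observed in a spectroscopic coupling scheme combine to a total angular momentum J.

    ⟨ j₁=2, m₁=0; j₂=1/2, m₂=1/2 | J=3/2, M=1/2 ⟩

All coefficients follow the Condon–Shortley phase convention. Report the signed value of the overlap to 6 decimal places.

−√(2/5) = -0.632456

triangle: 1!*3!*0!/5! = 6/120
(j±m)!: 2!*2!*1!*0!*2!*1! = 8
prefactor² = (2J+1)*Δ*N² = 8/5
  k=1: −1/(1!*0!*1!*0!*2!*0!) = -1/2
Σ = -1/2  ⇒  CG² = 8/5*(-1/2)² = 2/5
CG = −√(2/5) = -0.632456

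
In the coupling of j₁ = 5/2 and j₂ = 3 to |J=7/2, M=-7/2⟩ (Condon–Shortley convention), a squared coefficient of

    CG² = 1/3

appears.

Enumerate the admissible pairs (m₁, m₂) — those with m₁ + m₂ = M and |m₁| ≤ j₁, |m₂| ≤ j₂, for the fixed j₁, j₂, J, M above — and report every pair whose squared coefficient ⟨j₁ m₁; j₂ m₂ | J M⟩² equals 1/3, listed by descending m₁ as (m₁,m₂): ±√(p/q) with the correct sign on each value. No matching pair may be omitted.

(-1/2,-3): +√(1/3)

Admissible pairs with m₁+m₂ = M = -7/2: (-5/2,-1), (-3/2,-2), (-1/2,-3)
  (m₁,m₂)=(-1/2,-3): CG² = 1/3, CG = +√(1/3)   ← matches the target
  (m₁,m₂)=(-3/2,-2): CG² = 4/9, CG = −√(4/9)
  (m₁,m₂)=(-5/2,-1): CG² = 2/9, CG = +√(2/9)
Pairs with CG² = 1/3: (-1/2,-3): +√(1/3)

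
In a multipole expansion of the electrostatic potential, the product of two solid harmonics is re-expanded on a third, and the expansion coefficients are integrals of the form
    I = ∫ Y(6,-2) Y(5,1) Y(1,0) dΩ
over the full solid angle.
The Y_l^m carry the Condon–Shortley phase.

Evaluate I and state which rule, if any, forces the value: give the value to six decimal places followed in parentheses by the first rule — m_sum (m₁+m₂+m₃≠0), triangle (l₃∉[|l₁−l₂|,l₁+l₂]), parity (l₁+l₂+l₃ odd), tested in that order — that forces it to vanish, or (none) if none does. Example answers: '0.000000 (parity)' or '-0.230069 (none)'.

m-sum = -2 + 1 + 0 = -1 ≠ 0 ⇒ I = 0

0.000000 (m_sum)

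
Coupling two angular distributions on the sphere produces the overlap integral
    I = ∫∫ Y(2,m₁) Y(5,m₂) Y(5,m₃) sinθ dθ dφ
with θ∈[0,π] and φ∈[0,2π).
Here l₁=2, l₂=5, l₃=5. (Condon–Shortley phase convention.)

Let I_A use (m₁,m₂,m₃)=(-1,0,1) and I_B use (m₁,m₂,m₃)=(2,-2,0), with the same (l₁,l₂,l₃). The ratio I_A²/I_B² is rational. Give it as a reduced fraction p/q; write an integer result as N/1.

Shared (l₁,l₂,l₃)=(2,5,5): N and (l;000)² cancel in I_A²/I_B².
A: Δ = 2!·2!·8!/13! = 1/38610; Racah Σ t=1..2: t=1:−1/1152 t=2:+1/1440 = -1/5760; ⇒ 3j(2 5 5; -1 0 1)² = 1/858, sgn -1
B: Δ = 2!·2!·8!/13! = 1/38610; Racah Σ t=0..0: t=0:+1/2880 = 1/2880; ⇒ 3j(2 5 5; 2 -2 0)² = 14/429, sgn -1
I_A²/I_B² = (1/858)/(14/429) = 1/28

1/28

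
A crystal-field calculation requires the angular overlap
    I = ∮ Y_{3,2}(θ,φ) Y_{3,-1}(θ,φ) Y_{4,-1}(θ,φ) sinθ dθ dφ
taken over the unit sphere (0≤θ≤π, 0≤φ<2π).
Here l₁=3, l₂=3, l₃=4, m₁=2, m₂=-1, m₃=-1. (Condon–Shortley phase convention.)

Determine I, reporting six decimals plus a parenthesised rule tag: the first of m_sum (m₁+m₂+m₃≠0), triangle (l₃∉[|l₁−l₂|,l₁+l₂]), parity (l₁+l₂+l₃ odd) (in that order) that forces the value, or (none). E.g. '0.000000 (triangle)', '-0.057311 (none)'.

0.145070 (none)

Checks pass: Σm=0; 10 even; l₃=4∈[0,6].
(2·3+1)(2·3+1)(2·4+1) = 441
Δ: 2! 4! 4! / 11! → 1/34650
sum: t=0:+1/72 t=1:−1/16 t=2:+1/72 = -5/144
3j²(3 3 4; 0 0 0) = Δ·Π!·Σ² = 2/77  (sign -1)
sum: t=0:+1/48 t=1:−1/144 = 1/72
3j²(3 3 4; 2 -1 -1) = Δ·Π!·Σ² = 16/693  (sign -1)
combine: 4πI² = 441·2/77·16/693 = 32/121
take √, sign +1: I = 0.14506992
No selection rule forces the value: the integral is nonzero (none).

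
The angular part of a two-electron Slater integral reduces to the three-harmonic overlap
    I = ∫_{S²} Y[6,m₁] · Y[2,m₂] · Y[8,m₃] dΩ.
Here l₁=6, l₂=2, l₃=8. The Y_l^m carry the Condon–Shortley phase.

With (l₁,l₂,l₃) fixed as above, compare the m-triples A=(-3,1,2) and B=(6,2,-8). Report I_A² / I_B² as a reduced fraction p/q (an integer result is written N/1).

10/91

Same 6,2,8: normalisation and zero-m 3j drop out of the ratio.
A: Δ: 0! 12! 4! / 17! → 1/30940; sum: t=0:+1/13063680 = 1/13063680; 3j²(6 2 8; -3 1 2) = Δ·Π!·Σ² = 10/1547  (sign +1)
B: Δ: 0! 12! 4! / 17! → 1/30940; sum: t=0:+1/11496038400 = 1/11496038400; 3j²(6 2 8; 6 2 -8) = Δ·Π!·Σ² = 1/17  (sign +1)
I_A²/I_B² = (10/1547)/(1/17) = 10/91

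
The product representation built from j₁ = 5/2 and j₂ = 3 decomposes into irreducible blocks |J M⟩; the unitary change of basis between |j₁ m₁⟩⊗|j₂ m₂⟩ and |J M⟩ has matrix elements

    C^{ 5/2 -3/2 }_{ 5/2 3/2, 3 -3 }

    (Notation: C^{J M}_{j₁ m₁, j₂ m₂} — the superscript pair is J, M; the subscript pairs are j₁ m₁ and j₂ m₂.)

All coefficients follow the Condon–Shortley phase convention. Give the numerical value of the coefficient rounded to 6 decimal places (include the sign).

j₁+j₂−J=3  J+j₁−j₂=2  J−j₁+j₂=3  j₁+j₂+J+1=9
(j₁±m₁, j₂±m₂, J±M) = (4,1,0,6,1,4)
P² = 3456/7
sum k=0..0:
  [0] +1/36 = 1/36
S = 1/36
C² = P²·S² = 8/21 ; C = +0.617213

+0.617213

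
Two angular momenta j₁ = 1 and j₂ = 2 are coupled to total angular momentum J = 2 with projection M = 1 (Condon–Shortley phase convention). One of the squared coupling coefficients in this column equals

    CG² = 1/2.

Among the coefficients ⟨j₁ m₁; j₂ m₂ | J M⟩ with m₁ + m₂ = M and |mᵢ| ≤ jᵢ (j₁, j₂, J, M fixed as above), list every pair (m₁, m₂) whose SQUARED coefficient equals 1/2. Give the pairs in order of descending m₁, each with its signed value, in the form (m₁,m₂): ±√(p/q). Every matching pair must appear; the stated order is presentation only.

(1,0): +√(1/2)

Admissible pairs with m₁+m₂ = M = 1: (-1,2), (0,1), (1,0)
  (m₁,m₂)=(1,0): CG² = 1/2, CG = +√(1/2)   ← matches the target
  (m₁,m₂)=(0,1): CG² = 1/6, CG = −√(1/6)
  (m₁,m₂)=(-1,2): CG² = 1/3, CG = −√(1/3)
Pairs with CG² = 1/2: (1,0): +√(1/2)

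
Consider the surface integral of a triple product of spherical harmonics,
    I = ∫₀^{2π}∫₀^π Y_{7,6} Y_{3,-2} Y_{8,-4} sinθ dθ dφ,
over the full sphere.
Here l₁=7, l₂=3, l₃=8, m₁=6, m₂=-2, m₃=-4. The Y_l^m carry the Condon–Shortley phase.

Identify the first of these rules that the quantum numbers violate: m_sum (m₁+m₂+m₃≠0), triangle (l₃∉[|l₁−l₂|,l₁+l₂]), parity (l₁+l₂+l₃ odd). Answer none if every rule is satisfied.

none

azimuthal sum: 6 − 2 − 4 = 0  ✓
4 ≤ 8 ≤ 10 (triangle on l)  ✓
L = 7 + 3 + 8 = 18 (even)  ✓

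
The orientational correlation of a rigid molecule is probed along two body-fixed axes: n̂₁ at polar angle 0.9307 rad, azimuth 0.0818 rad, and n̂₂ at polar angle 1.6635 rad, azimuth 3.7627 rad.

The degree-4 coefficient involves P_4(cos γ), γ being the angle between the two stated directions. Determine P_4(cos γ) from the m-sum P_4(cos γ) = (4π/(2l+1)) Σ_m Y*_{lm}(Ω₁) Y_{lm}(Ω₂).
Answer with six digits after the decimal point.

Expand P_4 via completeness: Σ_{m} conj(Y_{4,m}) at Ω₁ times Y_{4,m} at Ω₂ —
  [-4]  conj(Y_{4,-4})(Ω₁) = 0.17340 + 0.05885j ; Y_{4,-4}(Ω₂) = -0.34439 - 0.26572j ; Δ = -0.04408 - 0.06634j
  [-3]  conj(Y_{4,-3})(Ω₁) = 0.37414 + 0.09370j ; Y_{4,-3}(Ω₂) = -0.03298 - 0.10952j ; Δ = -0.00208 - 0.04407j
  [-2]  conj(Y_{4,-2})(Ω₁) = 0.31786 + 0.05247j ; Y_{4,-2}(Ω₂) = -0.10061 + 0.29508j ; Δ = -0.04746 + 0.08852j
  [-1]  conj(Y_{4,-1})(Ω₁) = -0.11358 - 0.00931j ; Y_{4,-1}(Ω₂) = -0.10426 + 0.07461j ; Δ = 0.01254 - 0.00750j
  [+0]  conj(Y_{4,0})(Ω₁) = -0.34359 + 0.00000j ; Y_{4,0}(Ω₂) = 0.29043 + 0.00000j ; Δ = -0.09979 + 0.00000j
  [+1]  conj(Y_{4,1})(Ω₁) = 0.11358 - 0.00931j ; Y_{4,1}(Ω₂) = 0.10426 + 0.07461j ; Δ = 0.01254 + 0.00750j
  [+2]  conj(Y_{4,2})(Ω₁) = 0.31786 - 0.05247j ; Y_{4,2}(Ω₂) = -0.10061 - 0.29508j ; Δ = -0.04746 - 0.08852j
  [+3]  conj(Y_{4,3})(Ω₁) = -0.37414 + 0.09370j ; Y_{4,3}(Ω₂) = 0.03298 - 0.10952j ; Δ = -0.00208 + 0.04407j
  [+4]  conj(Y_{4,4})(Ω₁) = 0.17340 - 0.05885j ; Y_{4,4}(Ω₂) = -0.34439 + 0.26572j ; Δ = -0.04408 + 0.06634j
Accumulated sum -0.26196 + 0.00000j; after 4π/(2l+1) scaling, -0.36576 + 0.00000j ⇒ P_4 = -0.365759

-0.365759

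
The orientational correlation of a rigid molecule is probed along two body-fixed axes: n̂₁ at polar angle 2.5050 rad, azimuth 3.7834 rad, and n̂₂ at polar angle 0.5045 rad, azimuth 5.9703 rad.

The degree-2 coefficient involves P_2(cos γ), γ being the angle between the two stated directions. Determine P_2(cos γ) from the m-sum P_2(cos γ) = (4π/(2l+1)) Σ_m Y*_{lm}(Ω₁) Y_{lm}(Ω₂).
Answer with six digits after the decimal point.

0.635322

Addition theorem: P_2(cos γ) = (4π/5) Σ_m Y*_{lm}(Ω₁) Y_{lm}(Ω₂), m = −2…2:
  [-2]  conj(Y_{2,-2})(Ω₁) = 0.03866 + 0.13091j ; Y_{2,-2}(Ω₂) = 0.07315 + 0.05286j ; Δ = -0.00409 + 0.01162j
  [-1]  conj(Y_{2,-1})(Ω₁) = 0.29581 + 0.22108j ; Y_{2,-1}(Ω₂) = 0.31103 + 0.10062j ; Δ = 0.06976 + 0.09853j
  [+0]  conj(Y_{2,0})(Ω₁) = 0.29642 + 0.00000j ; Y_{2,0}(Ω₂) = 0.40971 + 0.00000j ; Δ = 0.12145 + 0.00000j
  [+1]  conj(Y_{2,1})(Ω₁) = -0.29581 + 0.22108j ; Y_{2,1}(Ω₂) = -0.31103 + 0.10062j ; Δ = 0.06976 - 0.09853j
  [+2]  conj(Y_{2,2})(Ω₁) = 0.03866 - 0.13091j ; Y_{2,2}(Ω₂) = 0.07315 - 0.05286j ; Δ = -0.00409 - 0.01162j
Accumulated sum 0.25279 + 0.00000j; after 4π/(2l+1) scaling, 0.63532 + 0.00000j ⇒ P_2 = 0.635322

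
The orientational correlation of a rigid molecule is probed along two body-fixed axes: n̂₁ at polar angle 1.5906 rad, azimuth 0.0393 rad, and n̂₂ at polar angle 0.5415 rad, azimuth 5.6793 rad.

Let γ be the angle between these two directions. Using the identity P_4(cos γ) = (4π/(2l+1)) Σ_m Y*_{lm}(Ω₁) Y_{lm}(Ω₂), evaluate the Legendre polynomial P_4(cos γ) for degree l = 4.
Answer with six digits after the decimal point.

-0.104315

Summing Y*_{l m}(θ₁,φ₁)·Y_{l m}(θ₂,φ₂) over m ∈ [−4, 4]; prefactor 4π/(2·4+1) = 1.396263:
  m=-4: Y*=0.43673 + 0.06923j  Y=-0.02336 + 0.02074j  product -0.01164 + 0.00744j
  m=-3: Y*=-0.02460 - 0.00291j  Y=-0.03503 + 0.14263j  product 0.00128 - 0.00341j
  m=-2: Y*=-0.33244 - 0.02618j  Y=0.13066 + 0.34397j  product -0.03443 - 0.11777j
  m=-1: Y*=0.02805 + 0.00110j  Y=0.36814 + 0.25396j  product 0.01005 + 0.00753j
  m=+0: Y*=0.31611 + 0.00000j  Y=-0.01653 + 0.00000j  product -0.00523 + 0.00000j
  m=+1: Y*=-0.02805 + 0.00110j  Y=-0.36814 + 0.25396j  product 0.01005 - 0.00753j
  m=+2: Y*=-0.33244 + 0.02618j  Y=0.13066 - 0.34397j  product -0.03443 + 0.11777j
  m=+3: Y*=0.02460 - 0.00291j  Y=0.03503 + 0.14263j  product 0.00128 + 0.00341j
  m=+4: Y*=0.43673 - 0.06923j  Y=-0.02336 - 0.02074j  product -0.01164 - 0.00744j
Total Σ_m = -0.07471 + 0.00000j. Multiply by 1.396263: -0.10431 + 0.00000j. P_4(cos γ) = -0.104315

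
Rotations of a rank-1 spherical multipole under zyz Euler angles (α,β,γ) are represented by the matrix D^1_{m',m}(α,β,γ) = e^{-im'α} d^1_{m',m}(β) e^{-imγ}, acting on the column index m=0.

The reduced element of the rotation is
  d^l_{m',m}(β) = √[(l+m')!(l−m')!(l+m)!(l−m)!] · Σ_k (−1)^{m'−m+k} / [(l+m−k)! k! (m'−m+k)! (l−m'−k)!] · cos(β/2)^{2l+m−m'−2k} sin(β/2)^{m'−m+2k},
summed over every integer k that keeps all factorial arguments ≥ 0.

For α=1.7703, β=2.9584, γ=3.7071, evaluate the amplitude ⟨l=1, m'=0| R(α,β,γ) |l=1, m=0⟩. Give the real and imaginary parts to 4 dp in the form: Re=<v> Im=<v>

Re=-0.9833 Im=0.0000

First d^1_{0,0}(β=2.9584), then the phase factors e^{-i(0)α} and e^{-i(0)γ}:
With c≡cos(β/2)=0.091468 and s≡sin(β/2)=0.995808, N=[1·1·1·1]^{1/2}=1.000000
k∈{0,1} keeps every argument non-negative
  k=0: (−1)^0·1.0000/(1)·0.0915^2·0.9958^0 = +0.008366
  k=1: (−1)^1·1.0000/(1)·0.0915^0·0.9958^2 = -0.991634
d^1_{0,0}(2.9584) = +0.008366 -0.991634 = -0.983267
D = (+1.000000+0.000000i)·(-0.983267)·(+1.000000+0.000000i) = -0.983267+0.000000i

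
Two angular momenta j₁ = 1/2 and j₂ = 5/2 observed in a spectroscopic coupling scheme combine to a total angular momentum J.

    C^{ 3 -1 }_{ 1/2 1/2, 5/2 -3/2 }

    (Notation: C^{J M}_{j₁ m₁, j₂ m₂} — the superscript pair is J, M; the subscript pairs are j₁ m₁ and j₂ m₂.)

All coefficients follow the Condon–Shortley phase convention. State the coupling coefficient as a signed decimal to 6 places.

+√(1/3) ≈ +0.577350

√[7·0!1!5!/7! · 1!0!1!4!2!4!] = √(192)
  +(−1)^0/∏(0,0,0,1,1,4)! = 1/24  (running 1/24)
⟨..|..⟩ = √(192)·(1/24) = +0.577350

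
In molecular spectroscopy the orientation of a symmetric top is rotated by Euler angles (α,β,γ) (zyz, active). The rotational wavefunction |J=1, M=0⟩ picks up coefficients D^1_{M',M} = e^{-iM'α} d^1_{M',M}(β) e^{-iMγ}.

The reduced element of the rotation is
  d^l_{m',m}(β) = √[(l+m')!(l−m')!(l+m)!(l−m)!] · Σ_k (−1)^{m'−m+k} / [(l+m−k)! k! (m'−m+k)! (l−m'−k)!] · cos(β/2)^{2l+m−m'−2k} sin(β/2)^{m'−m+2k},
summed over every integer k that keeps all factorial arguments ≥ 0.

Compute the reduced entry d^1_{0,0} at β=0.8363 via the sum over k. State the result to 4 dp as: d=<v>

d^1_{0,0}(β=0.8363) via the finite sum:
Half-angle: c=0.913842, s=0.406071. N=√(1·1·1·1)=1.000000
k: max(0,(0)−(0))=0 … min(1+(0),1−(0))=1
  k=0: (−1)^0·1.0000/(1)·0.9138^2·0.4061^0 = +0.835107
  k=1: (−1)^1·1.0000/(1)·0.9138^0·0.4061^2 = -0.164893
d^1_{0,0}(0.8363) = +0.835107 -0.164893 = +0.670213

d=0.6702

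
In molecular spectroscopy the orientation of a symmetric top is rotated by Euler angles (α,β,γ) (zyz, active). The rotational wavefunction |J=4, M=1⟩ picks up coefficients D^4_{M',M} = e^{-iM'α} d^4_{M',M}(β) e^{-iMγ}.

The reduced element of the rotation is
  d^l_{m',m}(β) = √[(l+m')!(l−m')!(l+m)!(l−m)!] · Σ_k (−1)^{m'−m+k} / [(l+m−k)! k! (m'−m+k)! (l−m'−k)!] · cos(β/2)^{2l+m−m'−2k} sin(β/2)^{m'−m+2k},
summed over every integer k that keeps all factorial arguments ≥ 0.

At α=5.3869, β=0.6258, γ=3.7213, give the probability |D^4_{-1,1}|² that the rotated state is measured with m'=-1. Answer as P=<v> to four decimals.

P=0.2437

First d^4_{-1,1}(β=0.6258), then the phase factors e^{-i(-1)α} and e^{-i(1)γ}:
c=cos(0.625800/2)=0.951445, s=sin(0.625800/2)=0.307819; N=√[6·120·120·6]=720.000000
k: max(0,(1)−(-1))=2 … min(4+(1),4−(-1))=5
  k=2: (−1)^0·720.0000/(72)·0.9514^6·0.3078^2 = +0.702899
  k=3: (−1)^1·720.0000/(24)·0.9514^4·0.3078^4 = -0.220718
  k=4: (−1)^2·720.0000/(48)·0.9514^2·0.3078^6 = +0.011551
  k=5: (−1)^3·720.0000/(720)·0.9514^0·0.3078^8 = -0.000081
d^4_{-1,1}(0.6258) = +0.702899 -0.220718 +0.011551 -0.000081 = +0.493652
|D^4_{-1,1}|² = |d^4_{-1,1}(β)|² = (+0.493652)² = 0.243692 (the z-rotation phases have unit modulus)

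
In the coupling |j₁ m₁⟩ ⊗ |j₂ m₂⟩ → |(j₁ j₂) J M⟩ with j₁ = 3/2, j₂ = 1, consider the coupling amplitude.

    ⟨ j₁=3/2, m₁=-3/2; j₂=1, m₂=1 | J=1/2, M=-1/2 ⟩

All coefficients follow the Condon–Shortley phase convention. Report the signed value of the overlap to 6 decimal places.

triangle: 2!×1!×0!/4! = 2/24
(j±m)!: 0!×3!×2!×0!×0!×1! = 12
prefactor² = (2J+1)×Δ×N² = 2
  k=2: +1/(2!×0!×1!×0!×0!×0!) = 1/2
Σ = 1/2  ⇒  CG² = 2×(1/2)² = 1/2
CG = +√(1/2) = +0.707107

+√(1/2) = +0.707107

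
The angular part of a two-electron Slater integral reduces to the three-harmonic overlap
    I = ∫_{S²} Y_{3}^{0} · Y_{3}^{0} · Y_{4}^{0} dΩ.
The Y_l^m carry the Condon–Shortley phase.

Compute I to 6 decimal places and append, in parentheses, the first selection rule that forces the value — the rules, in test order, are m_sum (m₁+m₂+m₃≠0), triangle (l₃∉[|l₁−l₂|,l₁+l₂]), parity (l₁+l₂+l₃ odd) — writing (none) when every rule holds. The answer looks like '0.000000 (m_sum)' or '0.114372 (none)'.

m-sum 0 ✓  L=10 even ✓  0≤4≤6 ✓
Π(2lᵢ+1) = 7×7×9 = 441
triangle coeff Δ(3,3,4) = 1/34650
Σ_t [0,2]: t=0:+1/72 t=1:−1/16 t=2:+1/72 = -5/144
(3j)²=2/77 [(3 3 4; 0 0 0)], sign=-1
(m-triple is (0,0,0) — same symbol as above.)
⇒ 4πI² = 36/121
I = (+1)√(36/121/(4π)) = 0.15386989
No selection rule forces the value: the integral is nonzero (none).

0.153870 (none)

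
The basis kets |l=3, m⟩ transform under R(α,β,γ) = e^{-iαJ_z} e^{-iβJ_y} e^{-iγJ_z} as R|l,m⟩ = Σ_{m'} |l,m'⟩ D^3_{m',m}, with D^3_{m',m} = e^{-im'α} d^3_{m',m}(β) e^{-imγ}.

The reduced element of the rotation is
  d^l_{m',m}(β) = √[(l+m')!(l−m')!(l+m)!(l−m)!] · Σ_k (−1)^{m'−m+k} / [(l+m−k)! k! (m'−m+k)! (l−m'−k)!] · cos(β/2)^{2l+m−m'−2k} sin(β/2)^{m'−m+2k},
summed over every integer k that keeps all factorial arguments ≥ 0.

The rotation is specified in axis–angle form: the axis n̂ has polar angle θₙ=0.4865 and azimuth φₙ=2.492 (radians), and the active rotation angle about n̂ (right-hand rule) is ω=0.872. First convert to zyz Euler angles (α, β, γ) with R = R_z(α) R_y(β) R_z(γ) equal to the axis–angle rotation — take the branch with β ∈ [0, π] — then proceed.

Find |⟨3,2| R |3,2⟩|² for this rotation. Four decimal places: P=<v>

P=0.5006

Axis–angle → zyz. n̂ = (sinθₙcosφₙ, sinθₙsinφₙ, cosθₙ) = (-0.372312, +0.282794, +0.883975), ω = 0.8720.
R = I cosω + sinω [n̂]ₓ + (1−cosω) n̂n̂ᵀ gives
  R = [+0.692742, -0.714343, +0.099116; +0.639230, +0.671823, +0.374218; -0.333908, -0.195879, +0.922029]
β = atan2(√(R₁₃²+R₂₃²), R₃₃) = 0.397508; α = atan2(R₂₃, R₁₃) mod 2π = 1.311881; γ = atan2(R₃₂, −R₃₁) mod 2π = 5.752659
D^3_{2,2}(1.3119,0.3975,5.7527) = e^{-i·2·1.3119}·d^3_{2,2}(0.3975)·e^{-i·2·5.7527}. Compute d first:
With c≡cos(β/2)=0.980313 and s≡sin(β/2)=0.197448, N=[120·1·120·1]^{1/2}=120.000000
Admissible k: 0..1 (factorial args all ≥0)
  k=0: (−1)^0·120.0000/(120)·0.9803^6·0.1974^0 = +0.887543
  k=1: (−1)^1·120.0000/(24)·0.9803^4·0.1974^2 = -0.180026
d^3_{2,2}(0.3975) = +0.887543 -0.180026 = +0.707517
|D^3_{2,2}|² = |d^3_{2,2}(β)|² = (+0.707517)² = 0.500581 (the z-rotation phases have unit modulus)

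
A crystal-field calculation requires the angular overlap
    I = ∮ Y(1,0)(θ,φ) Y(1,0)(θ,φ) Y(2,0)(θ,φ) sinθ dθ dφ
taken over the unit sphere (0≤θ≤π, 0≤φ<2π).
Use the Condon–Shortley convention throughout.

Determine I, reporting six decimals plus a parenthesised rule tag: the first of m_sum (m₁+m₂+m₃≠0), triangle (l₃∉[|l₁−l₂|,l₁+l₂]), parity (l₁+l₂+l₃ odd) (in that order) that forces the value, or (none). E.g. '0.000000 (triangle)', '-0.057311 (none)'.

0.252313 (none)

Rules hold: Σm=0, L=4 even, 0≤2≤2.
N = 3·3·5 = 45
Δ = 0!·2!·2!/5! = 1/30
Racah Σ t=0..0: t=0:+1/1 = 1/1
⇒ 3j(1 1 2; 0 0 0)² = 2/15, sgn +1
(m-triple is (0,0,0) — same symbol as above.)
4πI² = N·(3j₀)²·(3jₘ)² = 4/5
I = +1·√(0.8/4π) = 0.25231325
No selection rule forces the value: the integral is nonzero (none).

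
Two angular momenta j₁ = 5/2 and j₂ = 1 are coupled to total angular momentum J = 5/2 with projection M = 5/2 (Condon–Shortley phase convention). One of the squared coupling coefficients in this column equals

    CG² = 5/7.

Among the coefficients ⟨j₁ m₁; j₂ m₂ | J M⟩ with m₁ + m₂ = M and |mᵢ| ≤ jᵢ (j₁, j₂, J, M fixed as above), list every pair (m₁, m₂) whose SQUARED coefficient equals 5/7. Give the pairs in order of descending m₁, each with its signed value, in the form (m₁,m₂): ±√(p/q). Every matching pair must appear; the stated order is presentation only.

(5/2,0): +√(5/7)

Admissible pairs with m₁+m₂ = M = 5/2: (3/2,1), (5/2,0)
  (m₁,m₂)=(5/2,0): CG² = 5/7, CG = +√(5/7)   ← matches the target
  (m₁,m₂)=(3/2,1): CG² = 2/7, CG = −√(2/7)
Pairs with CG² = 5/7: (5/2,0): +√(5/7)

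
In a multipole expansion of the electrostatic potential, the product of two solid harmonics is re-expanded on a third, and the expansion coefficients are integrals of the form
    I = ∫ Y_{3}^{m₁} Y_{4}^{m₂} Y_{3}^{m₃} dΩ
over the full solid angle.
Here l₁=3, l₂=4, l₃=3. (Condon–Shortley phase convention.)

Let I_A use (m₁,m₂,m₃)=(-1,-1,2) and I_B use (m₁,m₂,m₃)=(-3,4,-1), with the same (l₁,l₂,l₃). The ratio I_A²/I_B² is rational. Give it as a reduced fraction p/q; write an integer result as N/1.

16/21

l's match ⇒ only the (l;m) 3-j factors differ between A and B.
A: triangle coeff Δ(3,4,3) = 1/34650; Σ_t [2,3]: t=2:+1/48 t=3:−1/144 = 1/72; (3j)²=16/693 [(3 4 3; -1 -1 2)], sign=-1
B: triangle coeff Δ(3,4,3) = 1/34650; Σ_t [4,4]: t=4:+1/1152 = 1/1152; (3j)²=1/33 [(3 4 3; -3 4 -1)], sign=+1
I_A²/I_B² = (16/693)/(1/33) = 16/21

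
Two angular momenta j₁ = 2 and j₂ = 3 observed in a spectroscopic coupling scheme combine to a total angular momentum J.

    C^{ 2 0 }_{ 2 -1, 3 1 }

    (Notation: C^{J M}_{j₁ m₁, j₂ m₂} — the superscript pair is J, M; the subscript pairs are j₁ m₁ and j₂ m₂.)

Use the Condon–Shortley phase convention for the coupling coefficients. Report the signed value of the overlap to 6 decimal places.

triangle: 3!×1!×3!/8! = 36/40320
(j±m)!: 1!×3!×4!×2!×2!×2! = 1152
prefactor² = (2J+1)×Δ×N² = 36/7
  k=2: +1/(2!×1!×1!×2!×0!×1!) = 1/4
  k=3: −1/(3!×0!×0!×1!×1!×2!) = -1/12
Σ = 1/6  ⇒  CG² = 36/7×(1/6)² = 1/7
CG = +√(1/7) = +0.377964

+√(1/7) ≈ +0.377964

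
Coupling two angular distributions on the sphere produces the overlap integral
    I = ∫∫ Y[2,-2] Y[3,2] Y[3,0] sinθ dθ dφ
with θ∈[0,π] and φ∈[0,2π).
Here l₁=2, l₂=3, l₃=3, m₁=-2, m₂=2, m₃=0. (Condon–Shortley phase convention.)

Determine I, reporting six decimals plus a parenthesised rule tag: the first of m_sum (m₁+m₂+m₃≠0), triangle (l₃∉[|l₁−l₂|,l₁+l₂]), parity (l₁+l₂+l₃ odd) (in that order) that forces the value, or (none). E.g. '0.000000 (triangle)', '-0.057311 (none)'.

Rules hold: Σm=0, L=8 even, 1≤3≤5.
N = 5·7·7 = 245
Δ = 2!·2!·4!/9! = 1/3780
Racah Σ t=0..2: t=0:+1/24 t=1:−1/4 t=2:+1/24 = -1/6
⇒ 3j(2 3 3; 0 0 0)² = 4/105, sgn +1
Racah Σ t=2..2: t=2:+1/24 = 1/24
⇒ 3j(2 3 3; -2 2 0)² = 1/21, sgn -1
4πI² = N·(3j₀)²·(3jₘ)² = 4/9
I = -1·√(0.444444/4π) = -0.18806319
No selection rule forces the value: the integral is nonzero (none).

-0.188063 (none)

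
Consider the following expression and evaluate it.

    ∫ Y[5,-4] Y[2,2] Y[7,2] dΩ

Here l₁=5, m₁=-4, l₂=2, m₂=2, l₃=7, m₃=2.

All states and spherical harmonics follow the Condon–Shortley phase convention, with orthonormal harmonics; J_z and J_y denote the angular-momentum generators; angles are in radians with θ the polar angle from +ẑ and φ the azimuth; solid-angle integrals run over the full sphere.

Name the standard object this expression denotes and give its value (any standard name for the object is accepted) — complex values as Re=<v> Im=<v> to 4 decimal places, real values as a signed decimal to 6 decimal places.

This is a Gaunt coefficient — the integral of a triple product of spherical harmonics over the sphere.
Checks pass: Σm=0; 14 even; l₃=7∈[3,7].
(2·5+1)(2·2+1)(2·7+1) = 825
Δ: 0! 10! 4! / 15! → 1/15015
sum: t=0:+1/57600 = 1/57600
3j²(5 2 7; 0 0 0) = Δ·Π!·Σ² = 21/715  (sign -1)
sum: t=0:+1/8709120 = 1/8709120
3j²(5 2 7; -4 2 2) = Δ·Π!·Σ² = 1/3003  (sign -1)
combine: 4πI² = 825·21/715·1/3003 = 15/1859
take √, sign +1: I = 0.02533967

Gaunt coefficient, +0.025340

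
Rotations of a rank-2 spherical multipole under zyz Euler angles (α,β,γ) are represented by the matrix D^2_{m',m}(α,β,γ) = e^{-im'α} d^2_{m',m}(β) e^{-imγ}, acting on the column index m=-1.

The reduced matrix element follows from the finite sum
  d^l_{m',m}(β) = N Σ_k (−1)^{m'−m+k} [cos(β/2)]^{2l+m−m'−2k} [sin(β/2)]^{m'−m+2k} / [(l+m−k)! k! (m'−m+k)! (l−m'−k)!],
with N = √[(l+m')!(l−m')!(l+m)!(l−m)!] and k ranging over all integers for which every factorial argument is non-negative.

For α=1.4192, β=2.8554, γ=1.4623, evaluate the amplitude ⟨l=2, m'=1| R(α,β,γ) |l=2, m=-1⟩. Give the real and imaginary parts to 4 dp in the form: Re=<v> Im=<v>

Re=-0.8991 Im=-0.0388

First d^2_{1,-1}(β=2.8554), then the phase factors e^{-i(1)α} and e^{-i(-1)γ}:
Half-angle: c=0.142608, s=0.989779. N=√(6·1·1·6)=6.000000
k∈{0,1} keeps every argument non-negative
  k=0: (−1)^2·6.0000/(2)·0.1426^2·0.9898^2 = +0.059771
  k=1: (−1)^3·6.0000/(6)·0.1426^0·0.9898^4 = -0.959739
d^2_{1,-1}(2.8554) = +0.059771 -0.959739 = -0.899969
D = (+0.151016-0.988531i)·(-0.899969)·(+0.108284+0.994120i) = -0.899133-0.038777i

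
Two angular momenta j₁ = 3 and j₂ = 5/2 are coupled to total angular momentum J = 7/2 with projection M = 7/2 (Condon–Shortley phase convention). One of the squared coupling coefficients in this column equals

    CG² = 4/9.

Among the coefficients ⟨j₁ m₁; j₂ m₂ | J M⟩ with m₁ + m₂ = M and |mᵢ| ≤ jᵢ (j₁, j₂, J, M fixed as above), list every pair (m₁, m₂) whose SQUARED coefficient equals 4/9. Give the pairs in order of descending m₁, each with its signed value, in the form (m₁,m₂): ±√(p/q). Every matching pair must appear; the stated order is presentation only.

Admissible pairs with m₁+m₂ = M = 7/2: (1,5/2), (2,3/2), (3,1/2)
  (m₁,m₂)=(3,1/2): CG² = 1/3, CG = +√(1/3)
  (m₁,m₂)=(2,3/2): CG² = 4/9, CG = −√(4/9)   ← matches the target
  (m₁,m₂)=(1,5/2): CG² = 2/9, CG = +√(2/9)
Pairs with CG² = 4/9: (2,3/2): −√(4/9)

(2,3/2): −√(4/9)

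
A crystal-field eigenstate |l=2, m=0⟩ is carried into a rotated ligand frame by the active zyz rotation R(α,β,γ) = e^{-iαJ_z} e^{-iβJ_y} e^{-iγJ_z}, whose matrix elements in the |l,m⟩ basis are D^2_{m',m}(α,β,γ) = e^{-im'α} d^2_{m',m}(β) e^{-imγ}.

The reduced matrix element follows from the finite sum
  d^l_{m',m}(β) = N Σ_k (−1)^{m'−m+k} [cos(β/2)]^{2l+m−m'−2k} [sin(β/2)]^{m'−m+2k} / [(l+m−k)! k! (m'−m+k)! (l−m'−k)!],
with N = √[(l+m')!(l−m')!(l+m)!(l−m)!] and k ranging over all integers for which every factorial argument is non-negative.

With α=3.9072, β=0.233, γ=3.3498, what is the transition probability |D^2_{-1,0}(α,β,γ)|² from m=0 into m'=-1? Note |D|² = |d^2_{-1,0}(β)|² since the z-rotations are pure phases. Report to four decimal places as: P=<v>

First d^2_{-1,0}(β=0.2330), then the phase factors e^{-i(-1)α} and e^{-i(0)γ}:
c=cos(0.233000/2)=0.993222, s=sin(0.233000/2)=0.116237; N=√[1·6·2·2]=4.898979
Admissible k: 1..2 (factorial args all ≥0)
  k=1: (−1)^0·4.8990/(2)·0.9932^3·0.1162^1 = +0.278970
  k=2: (−1)^1·4.8990/(2)·0.9932^1·0.1162^3 = -0.003821
d^2_{-1,0}(0.2330) = +0.278970 -0.003821 = +0.275149
|D^2_{-1,0}|² = |d^2_{-1,0}(β)|² = (+0.275149)² = 0.075707 (the z-rotation phases have unit modulus)

P=0.0757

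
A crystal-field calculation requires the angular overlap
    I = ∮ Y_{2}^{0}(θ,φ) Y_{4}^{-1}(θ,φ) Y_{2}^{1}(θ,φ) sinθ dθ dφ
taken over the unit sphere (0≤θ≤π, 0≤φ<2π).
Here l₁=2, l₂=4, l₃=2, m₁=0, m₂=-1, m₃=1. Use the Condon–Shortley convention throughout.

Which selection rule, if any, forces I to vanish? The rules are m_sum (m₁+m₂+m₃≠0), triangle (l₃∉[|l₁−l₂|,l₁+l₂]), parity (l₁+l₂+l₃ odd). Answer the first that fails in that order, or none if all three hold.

azimuthal sum: 0 − 1 + 1 = 0  ✓
2 ≤ 2 ≤ 6 (triangle on l)  ✓
L = 2 + 4 + 2 = 8 (even)  ✓

none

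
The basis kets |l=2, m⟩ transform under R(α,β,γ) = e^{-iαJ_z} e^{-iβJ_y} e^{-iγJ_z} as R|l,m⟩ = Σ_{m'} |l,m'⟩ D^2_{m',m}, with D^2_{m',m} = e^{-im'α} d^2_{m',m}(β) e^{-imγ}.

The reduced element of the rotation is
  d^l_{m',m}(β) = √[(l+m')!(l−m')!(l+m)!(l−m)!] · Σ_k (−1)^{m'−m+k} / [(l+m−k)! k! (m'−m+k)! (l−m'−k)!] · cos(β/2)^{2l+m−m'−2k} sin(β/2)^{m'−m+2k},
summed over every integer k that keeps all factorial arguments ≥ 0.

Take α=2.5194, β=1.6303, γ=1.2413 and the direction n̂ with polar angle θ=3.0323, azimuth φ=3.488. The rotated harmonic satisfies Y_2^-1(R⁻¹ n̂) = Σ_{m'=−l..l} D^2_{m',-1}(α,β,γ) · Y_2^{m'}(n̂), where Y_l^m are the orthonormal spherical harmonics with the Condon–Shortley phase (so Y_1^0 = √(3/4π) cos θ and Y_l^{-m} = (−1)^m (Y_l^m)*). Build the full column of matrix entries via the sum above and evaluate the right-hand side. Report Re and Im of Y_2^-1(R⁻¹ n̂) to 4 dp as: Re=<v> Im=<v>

Need the full column D^2_{m',-1} for m'=−2..2 at α=2.5194, β=1.6303, γ=1.2413.
cos(β/2)=0.685759, sin(β/2)=0.727828
d^2_{-2,-1}: single k=1 term ⇒ +0.469433;  D = +0.469431-0.001448i
d^2_{-1,-1}: k∈[0..1] ⇒ +0.221150 -0.747348 = -0.526198;  D = +0.428534+0.305357i
d^2_{0,-1}: k∈[0..1] ⇒ -0.574936 +0.647641 = +0.072705;  D = +0.023525+0.068794i
d^2_{1,-1}: k∈[0..1] ⇒ +0.747348 -0.280618 = +0.466729;  D = +0.134668-0.446879i
d^2_{2,-1}: single k=0 term ⇒ -0.528797;  D = +0.419069-0.322502i
Y_2^{m'}(θ=3.0323,φ=3.488) and Σ D·Y over m':
  (+0.4694-0.0014i)·(+0.0035-0.0029i)  (+0.4285+0.3054i)·(+0.0788-0.0284i)  (+0.0235+0.0688i)·(+0.6195+0.0000i)  (+0.1347-0.4469i)·(-0.0788-0.0284i)  (+0.4191-0.3225i)·(+0.0035+0.0029i)
Y_2^-1(R⁻¹ n̂) = +0.037787+0.084576i

Re=0.0378 Im=0.0846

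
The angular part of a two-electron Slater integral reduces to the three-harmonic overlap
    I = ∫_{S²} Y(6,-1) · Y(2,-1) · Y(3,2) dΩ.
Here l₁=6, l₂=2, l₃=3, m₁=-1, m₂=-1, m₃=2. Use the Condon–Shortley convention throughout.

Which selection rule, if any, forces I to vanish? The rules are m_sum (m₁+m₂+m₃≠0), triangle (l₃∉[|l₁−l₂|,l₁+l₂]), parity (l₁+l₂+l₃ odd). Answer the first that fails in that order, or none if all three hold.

triangle

azimuthal sum: -1 − 1 + 2 = 0  ✓
l₃ must lie in [4,8]; have l₃=3  ✗
L = 6 + 2 + 3 = 11 (odd)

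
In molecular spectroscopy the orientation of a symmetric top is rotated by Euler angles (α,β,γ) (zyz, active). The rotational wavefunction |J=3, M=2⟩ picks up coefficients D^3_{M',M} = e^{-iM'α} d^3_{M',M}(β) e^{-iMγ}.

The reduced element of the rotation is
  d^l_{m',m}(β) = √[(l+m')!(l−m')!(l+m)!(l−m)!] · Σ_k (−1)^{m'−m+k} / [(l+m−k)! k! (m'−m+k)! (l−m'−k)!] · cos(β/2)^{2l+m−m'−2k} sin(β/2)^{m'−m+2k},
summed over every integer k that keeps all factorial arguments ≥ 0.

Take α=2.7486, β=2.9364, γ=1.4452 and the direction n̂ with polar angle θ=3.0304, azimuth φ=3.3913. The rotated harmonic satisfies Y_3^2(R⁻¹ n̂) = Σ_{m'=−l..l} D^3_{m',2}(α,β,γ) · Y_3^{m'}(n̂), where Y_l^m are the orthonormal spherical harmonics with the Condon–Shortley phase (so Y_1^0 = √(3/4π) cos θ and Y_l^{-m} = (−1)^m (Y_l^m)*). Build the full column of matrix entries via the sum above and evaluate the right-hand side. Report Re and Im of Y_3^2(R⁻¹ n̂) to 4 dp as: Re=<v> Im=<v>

Need the full column D^3_{m',2} for m'=−3..3 at α=2.7486, β=2.9364, γ=1.4452.
cos(β/2)=0.102416, sin(β/2)=0.994742
d^3_{-3,2}: single k=5 term ⇒ +0.244341;  D = +0.146509-0.195545i
d^3_{-2,2}: k∈[4..5] ⇒ +0.051351 -0.968862 = -0.917510;  D = +0.789402-0.467621i
d^3_{-1,2}: k∈[3..4] ⇒ +0.006688 -0.315443 = -0.308756;  D = -0.305657+0.043635i
d^3_{0,2}: k∈[2..3] ⇒ +0.000596 -0.056252 = -0.055656;  D = +0.053909+0.013834i
d^3_{1,2}: k∈[1..2] ⇒ +0.000035 -0.006688 = -0.006652;  D = -0.005319-0.003995i
d^3_{2,2}: k∈[0..1] ⇒ +0.000001 -0.000544 = -0.000543;  D = +0.000276+0.000468i
d^3_{3,2}: single k=0 term ⇒ -0.000027;  D = -0.000004-0.000027i
Y_3^{m'}(θ=3.0304,φ=3.3913) and Σ D·Y over m':
  (+0.1465-0.1955i)·(-0.0004+0.0004i)  (+0.7894-0.4676i)·(-0.0110+0.0060i)  (-0.3057+0.0436i)·(-0.1369+0.0349i)  (+0.0539+0.0138i)·(-0.7189+0.0000i)  (-0.0053-0.0040i)·(+0.1369+0.0349i)  (+0.0003+0.0005i)·(-0.0110-0.0060i)  (-0.0000-0.0000i)·(+0.0004+0.0004i)
Y_3^2(R⁻¹ n̂) = -0.004888-0.017324i

Re=-0.0049 Im=-0.0173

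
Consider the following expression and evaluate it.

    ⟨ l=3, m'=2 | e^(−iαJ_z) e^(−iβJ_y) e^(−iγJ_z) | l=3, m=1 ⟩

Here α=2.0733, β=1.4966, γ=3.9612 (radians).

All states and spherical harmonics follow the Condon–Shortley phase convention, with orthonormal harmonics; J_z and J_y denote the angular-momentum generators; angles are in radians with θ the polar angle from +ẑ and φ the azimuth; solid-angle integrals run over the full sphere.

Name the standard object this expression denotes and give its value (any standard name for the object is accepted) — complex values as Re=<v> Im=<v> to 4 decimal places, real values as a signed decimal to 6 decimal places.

This is a Wigner D-matrix element — the rotation-matrix element ⟨l m'| R(α,β,γ) |l m⟩ in the angular-momentum basis.
First d^3_{2,1}(β=1.4966), then the phase factors e^{-i(2)α} and e^{-i(1)γ}:
With c≡cos(β/2)=0.732847 and s≡sin(β/2)=0.680394, N=[120·1·24·2]^{1/2}=75.894664
Admissible k: 0..1 (factorial args all ≥0)
  k=0: (−1)^1·75.8947/(24)·0.7328^5·0.6804^1 = -0.454806
  k=1: (−1)^2·75.8947/(12)·0.7328^3·0.6804^3 = +0.784062
d^3_{2,1}(1.4966) = -0.454806 +0.784062 = +0.329257
Phases: e^{-i·(2)·2.0733}=-0.536082+0.844166i, e^{-i·(1)·3.9612}=-0.682508+0.730878i ⇒ D=-0.082677-0.318707i

Wigner D-matrix element, Re=-0.0827 Im=-0.3187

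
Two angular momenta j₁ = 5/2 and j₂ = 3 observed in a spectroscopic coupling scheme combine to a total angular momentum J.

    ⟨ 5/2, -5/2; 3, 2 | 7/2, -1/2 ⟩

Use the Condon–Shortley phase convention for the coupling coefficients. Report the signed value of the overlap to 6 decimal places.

triangle: 2!×3!×4!/10! = 288/3628800
(j±m)!: 0!×5!×5!×1!×3!×4! = 2073600
prefactor² = (2J+1)×Δ×N² = 9216/7
  k=2: +1/(2!×0!×3!×3!×0!×1!) = 1/72
Σ = 1/72  ⇒  CG² = 9216/7×(1/72)² = 16/63
CG = +√(16/63) = +0.503953

+√(16/63) = +0.503953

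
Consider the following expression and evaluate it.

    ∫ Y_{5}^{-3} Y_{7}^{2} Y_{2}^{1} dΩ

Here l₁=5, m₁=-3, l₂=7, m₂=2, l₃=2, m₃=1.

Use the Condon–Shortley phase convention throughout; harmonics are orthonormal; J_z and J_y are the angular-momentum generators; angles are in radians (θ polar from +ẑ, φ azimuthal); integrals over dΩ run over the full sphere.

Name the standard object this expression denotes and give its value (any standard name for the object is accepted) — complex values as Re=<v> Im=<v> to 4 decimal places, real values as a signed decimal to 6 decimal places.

This is a Gaunt coefficient — the integral of a triple product of spherical harmonics over the sphere.
Rules hold: Σm=0, L=14 even, 2≤2≤12.
N = 11·15·5 = 825
Δ = 10!·0!·4!/15! = 1/15015
Racah Σ t=5..5: t=5:−1/57600 = -1/57600
⇒ 3j(5 7 2; 0 0 0)² = 21/715, sgn -1
Racah Σ t=8..8: t=8:+1/483840 = 1/483840
⇒ 3j(5 7 2; -3 2 1)² = 6/1001, sgn -1
4πI² = N·(3j₀)²·(3jₘ)² = 270/1859
I = +1·√(0.145239/4π) = 0.10750713

Gaunt coefficient, +0.107507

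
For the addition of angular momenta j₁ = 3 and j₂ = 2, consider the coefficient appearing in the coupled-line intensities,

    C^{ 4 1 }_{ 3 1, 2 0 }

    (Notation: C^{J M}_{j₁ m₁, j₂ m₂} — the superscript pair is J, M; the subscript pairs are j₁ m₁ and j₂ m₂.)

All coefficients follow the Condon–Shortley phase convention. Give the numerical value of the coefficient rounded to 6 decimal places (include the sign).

+0.327327  (= +√(3/28))

j₁+j₂−J=1  J+j₁−j₂=5  J−j₁+j₂=3  j₁+j₂+J+1=10
(j₁±m₁, j₂±m₂, J±M) = (4,2,2,2,5,3)
P² = 1728/7
sum k=0..1:
  [0] +1/24 = 1/24
  [1] −1/48 = -1/48
S = 1/48
C² = P²·S² = 3/28 ; C = +0.327327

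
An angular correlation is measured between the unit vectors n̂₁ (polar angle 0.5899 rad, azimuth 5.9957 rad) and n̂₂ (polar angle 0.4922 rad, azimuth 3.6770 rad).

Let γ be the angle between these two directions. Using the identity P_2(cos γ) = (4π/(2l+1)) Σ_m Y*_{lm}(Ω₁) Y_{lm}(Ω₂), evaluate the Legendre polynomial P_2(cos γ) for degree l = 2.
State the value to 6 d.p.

Term-by-term m-sum for l=2 (normalisation 4π/5 = 2.513274):
  term(m=-2) = -0.000772-0.010282i   from Y*(Ω₁)=+0.100311-0.065002i, Y(Ω₂)=+0.041355-0.075703i
  term(m=-1) = -0.078145+0.084236i   from Y*(Ω₁)=+0.342466-0.101259i, Y(Ω₂)=-0.276719+0.164151i
  term(m=+0) = +0.141783+0.000000i   from Y*(Ω₁)=+0.337994-0.000000i, Y(Ω₂)=+0.419485+0.000000i
  term(m=+1) = -0.078145-0.084236i   from Y*(Ω₁)=-0.342466-0.101259i, Y(Ω₂)=+0.276719+0.164151i
  term(m=+2) = -0.000772+0.010282i   from Y*(Ω₁)=+0.100311+0.065002i, Y(Ω₂)=+0.041355+0.075703i
Σ over m = -0.016052-0.000000i; ×(4π/5) → -0.040342-0.000000i. Real part: -0.040342

-0.040342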